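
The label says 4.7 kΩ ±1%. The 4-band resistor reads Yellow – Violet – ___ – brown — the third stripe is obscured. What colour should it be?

4700 Ω = 47 × 10^2.
The third band is the multiplier, 10^2, which is red.

red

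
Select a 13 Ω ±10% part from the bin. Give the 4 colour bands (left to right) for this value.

13 Ω = 13 × 10^0.
1 → brown
3 → orange
Multiplier 10^0 → black.
±10% tolerance → silver.

brown, orange, black, silver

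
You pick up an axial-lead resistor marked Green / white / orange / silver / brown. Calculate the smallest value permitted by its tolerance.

Green → 5 (first significant figure)
White → 9 (second significant figure)
Orange → 3 (third significant figure)
Silver → ×0.01 multiplier
Brown → ±1% tolerance
593 × 0.01 = 5.93 Ω
Smallest = 5.93 × (1 − 1/100) = 5.8707 Ω.

5.8707 Ω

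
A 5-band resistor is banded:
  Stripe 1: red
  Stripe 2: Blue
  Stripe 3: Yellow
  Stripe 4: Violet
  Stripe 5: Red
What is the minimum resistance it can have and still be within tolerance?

2587200000 Ω

Red → 2 (first significant figure)
Blue → 6 (second significant figure)
Yellow → 4 (third significant figure)
Violet → ×10^7 multiplier
Red → ±2% tolerance
264 × 10000000 = 2640000000 Ω
Minimum = 2640000000 × (1 − 2/100) = 2587200000 Ω.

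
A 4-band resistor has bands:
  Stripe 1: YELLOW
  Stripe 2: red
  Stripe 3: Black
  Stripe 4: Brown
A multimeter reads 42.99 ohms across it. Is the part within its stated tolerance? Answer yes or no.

Yellow → 4 (first significant figure)
Red → 2 (second significant figure)
Black → ×1 multiplier
Brown → ±1% tolerance
42 × 1 = 42 Ω
Allowed range: 41.58 Ω to 42.42 Ω.
42.99 ohms lies outside that range.

no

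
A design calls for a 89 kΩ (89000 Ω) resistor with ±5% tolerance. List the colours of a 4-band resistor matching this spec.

grey, white, orange, gold

89000 Ω = 89 × 10^3.
8 → grey
9 → white
Multiplier 10^3 → orange.
±5% tolerance → gold.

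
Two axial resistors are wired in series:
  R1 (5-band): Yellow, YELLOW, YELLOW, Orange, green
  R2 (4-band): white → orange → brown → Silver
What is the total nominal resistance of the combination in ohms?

R1: yellow, yellow, yellow → 444; orange ×10^3 → 444000 Ω.
R2: white, orange → 93; brown ×10 → 930 Ω.
Series: 444000 + 930 = 444930 Ω.

444930 Ω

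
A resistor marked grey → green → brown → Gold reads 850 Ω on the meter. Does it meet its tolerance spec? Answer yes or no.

yes

Grey → 8 (first significant figure)
Green → 5 (second significant figure)
Brown → ×10 multiplier
Gold → ±5% tolerance
85 × 10 = 850 Ω
Allowed range: 807.5 Ω to 892.5 Ω.
850 Ω lies inside that range.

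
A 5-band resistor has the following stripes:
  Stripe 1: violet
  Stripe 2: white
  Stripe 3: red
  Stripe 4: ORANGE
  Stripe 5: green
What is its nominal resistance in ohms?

Violet → 7 (first significant figure)
White → 9 (second significant figure)
Red → 2 (third significant figure)
Orange → ×10^3 multiplier
792 × 1000 = 792000 Ω

792000 Ω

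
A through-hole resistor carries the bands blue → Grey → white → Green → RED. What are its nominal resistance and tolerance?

Blue → 6 (first significant figure)
Grey → 8 (second significant figure)
White → 9 (third significant figure)
Green → ×10^5 multiplier
Red → ±2% tolerance
689 × 100000 = 68900000 Ω

68900000 Ω ±2%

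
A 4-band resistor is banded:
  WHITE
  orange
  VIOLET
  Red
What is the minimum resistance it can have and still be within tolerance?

911400000 Ω

White → 9 (first significant figure)
Orange → 3 (second significant figure)
Violet → ×10^7 multiplier
Red → ±2% tolerance
93 × 10000000 = 930000000 Ω
Minimum = 930000000 × (1 − 2/100) = 911400000 Ω.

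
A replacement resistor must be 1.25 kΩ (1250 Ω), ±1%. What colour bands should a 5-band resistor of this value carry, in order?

brown, red, green, brown, brown

1250 Ω = 125 × 10^1.
1 → brown
2 → red
5 → green
Multiplier 10^1 → brown.
±1% tolerance → brown.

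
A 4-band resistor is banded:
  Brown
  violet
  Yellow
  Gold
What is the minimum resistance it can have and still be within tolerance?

Brown → 1 (first significant figure)
Violet → 7 (second significant figure)
Yellow → ×10^4 multiplier
Gold → ±5% tolerance
17 × 10000 = 170000 Ω
Minimum = 170000 × (1 − 5/100) = 161500 Ω.

161500 Ω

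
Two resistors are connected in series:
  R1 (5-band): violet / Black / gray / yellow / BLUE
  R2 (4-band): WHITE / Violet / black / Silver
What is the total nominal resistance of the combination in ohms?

7080097 Ω

R1: violet, black, grey → 708; yellow ×10^4 → 7080000 Ω.
R2: white, violet → 97; black ×1 → 97 Ω.
Series: 7080000 + 97 = 7080097 Ω.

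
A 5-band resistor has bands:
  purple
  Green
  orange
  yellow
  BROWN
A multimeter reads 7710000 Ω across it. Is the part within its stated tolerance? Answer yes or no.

Violet → 7 (first significant figure)
Green → 5 (second significant figure)
Orange → 3 (third significant figure)
Yellow → ×10^4 multiplier
Brown → ±1% tolerance
753 × 10000 = 7530000 Ω
Allowed range: 7454700 Ω to 7605300 Ω.
7710000 Ω lies outside that range.

no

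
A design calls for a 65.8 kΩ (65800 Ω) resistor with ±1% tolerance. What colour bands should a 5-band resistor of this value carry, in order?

blue, green, grey, red, brown

65800 Ω = 658 × 10^2.
6 → blue
5 → green
8 → grey
Multiplier 10^2 → red.
±1% tolerance → brown.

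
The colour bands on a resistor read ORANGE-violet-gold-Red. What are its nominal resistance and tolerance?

Orange → 3 (first significant figure)
Violet → 7 (second significant figure)
Gold → ×0.1 multiplier
Red → ±2% tolerance
37 × 0.1 = 3.7 Ω

3.7 Ω ±2%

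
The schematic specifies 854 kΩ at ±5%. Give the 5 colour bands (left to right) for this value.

grey, green, yellow, orange, gold

854000 Ω = 854 × 10^3.
8 → grey
5 → green
4 → yellow
Multiplier 10^3 → orange.
±5% tolerance → gold.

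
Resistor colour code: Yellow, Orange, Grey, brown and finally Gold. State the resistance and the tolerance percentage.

4380 Ω ±5%

Yellow → 4 (first significant figure)
Orange → 3 (second significant figure)
Grey → 8 (third significant figure)
Brown → ×10 multiplier
Gold → ±5% tolerance
438 × 10 = 4380 Ω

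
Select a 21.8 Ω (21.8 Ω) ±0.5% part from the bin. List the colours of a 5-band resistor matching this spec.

red, brown, grey, gold, green

21.8 Ω = 218 × 10^-1.
2 → red
1 → brown
8 → grey
Multiplier 10^-1 → gold.
±0.5% tolerance → green.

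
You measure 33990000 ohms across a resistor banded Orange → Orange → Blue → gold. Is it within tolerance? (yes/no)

Orange → 3 (first significant figure)
Orange → 3 (second significant figure)
Blue → ×10^6 multiplier
Gold → ±5% tolerance
33 × 1000000 = 33000000 Ω
Allowed range: 31350000 Ω to 34650000 Ω.
33990000 ohms lies inside that range.

yes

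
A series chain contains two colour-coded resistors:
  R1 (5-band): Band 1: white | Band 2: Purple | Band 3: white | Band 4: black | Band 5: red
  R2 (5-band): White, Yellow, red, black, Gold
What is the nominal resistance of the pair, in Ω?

1921 Ω

R1: white, violet, white → 979; black ×1 → 979 Ω.
R2: white, yellow, red → 942; black ×1 → 942 Ω.
Series: 979 + 942 = 1921 Ω.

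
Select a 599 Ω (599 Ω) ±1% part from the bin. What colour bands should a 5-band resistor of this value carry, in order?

green, white, white, black, brown

599 Ω = 599 × 10^0.
5 → green
9 → white
9 → white
Multiplier 10^0 → black.
±1% tolerance → brown.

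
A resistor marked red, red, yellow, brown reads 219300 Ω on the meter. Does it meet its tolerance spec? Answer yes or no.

Red → 2 (first significant figure)
Red → 2 (second significant figure)
Yellow → ×10^4 multiplier
Brown → ±1% tolerance
22 × 10000 = 220000 Ω
Allowed range: 217800 Ω to 222200 Ω.
219300 Ω lies inside that range.

yes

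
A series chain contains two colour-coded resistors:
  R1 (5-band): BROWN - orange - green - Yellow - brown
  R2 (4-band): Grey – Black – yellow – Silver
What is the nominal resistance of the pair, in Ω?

R1: brown, orange, green → 135; yellow ×10^4 → 1350000 Ω.
R2: grey, black → 80; yellow ×10^4 → 800000 Ω.
Series: 1350000 + 800000 = 2150000 Ω.

2150000 Ω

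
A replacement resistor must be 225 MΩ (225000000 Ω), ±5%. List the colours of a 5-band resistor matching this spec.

red, red, green, blue, gold

225000000 Ω = 225 × 10^6.
2 → red
2 → red
5 → green
Multiplier 10^6 → blue.
±5% tolerance → gold.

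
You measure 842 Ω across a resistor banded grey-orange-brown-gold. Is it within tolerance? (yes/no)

Grey → 8 (first significant figure)
Orange → 3 (second significant figure)
Brown → ×10 multiplier
Gold → ±5% tolerance
83 × 10 = 830 Ω
Allowed range: 788.5 Ω to 871.5 Ω.
842 Ω lies inside that range.

yes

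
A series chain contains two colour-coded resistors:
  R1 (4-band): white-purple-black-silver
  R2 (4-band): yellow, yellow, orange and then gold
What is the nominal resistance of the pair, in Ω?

R1: white, violet → 97; black ×1 → 97 Ω.
R2: yellow, yellow → 44; orange ×10^3 → 44000 Ω.
Series: 97 + 44000 = 44097 Ω.

44097 Ω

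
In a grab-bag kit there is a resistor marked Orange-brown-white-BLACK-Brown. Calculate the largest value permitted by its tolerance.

Orange → 3 (first significant figure)
Brown → 1 (second significant figure)
White → 9 (third significant figure)
Black → ×1 multiplier
Brown → ±1% tolerance
319 × 1 = 319 Ω
Largest = 319 × (1 + 1/100) = 322.19 Ω.

322.19 Ω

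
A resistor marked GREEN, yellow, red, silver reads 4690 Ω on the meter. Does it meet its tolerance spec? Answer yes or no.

Green → 5 (first significant figure)
Yellow → 4 (second significant figure)
Red → ×10^2 multiplier
Silver → ±10% tolerance
54 × 100 = 5400 Ω
Allowed range: 4860 Ω to 5940 Ω.
4690 Ω lies outside that range.

no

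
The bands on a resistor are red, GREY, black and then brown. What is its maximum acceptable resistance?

28.28 Ω

Red → 2 (first significant figure)
Grey → 8 (second significant figure)
Black → ×1 multiplier
Brown → ±1% tolerance
28 × 1 = 28 Ω
Maximum = 28 × (1 + 1/100) = 28.28 Ω.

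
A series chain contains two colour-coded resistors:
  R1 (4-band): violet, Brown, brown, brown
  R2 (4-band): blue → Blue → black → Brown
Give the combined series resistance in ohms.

R1: violet, brown → 71; brown ×10 → 710 Ω.
R2: blue, blue → 66; black ×1 → 66 Ω.
Series: 710 + 66 = 776 Ω.

776 Ω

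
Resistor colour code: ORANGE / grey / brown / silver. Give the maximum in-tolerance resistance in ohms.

418 Ω

Orange → 3 (first significant figure)
Grey → 8 (second significant figure)
Brown → ×10 multiplier
Silver → ±10% tolerance
38 × 10 = 380 Ω
Maximum = 380 × (1 + 10/100) = 418 Ω.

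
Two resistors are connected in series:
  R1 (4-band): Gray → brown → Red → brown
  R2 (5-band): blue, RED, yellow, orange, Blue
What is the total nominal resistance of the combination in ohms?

R1: grey, brown → 81; red ×10^2 → 8100 Ω.
R2: blue, red, yellow → 624; orange ×10^3 → 624000 Ω.
Series: 8100 + 624000 = 632100 Ω.

632100 Ω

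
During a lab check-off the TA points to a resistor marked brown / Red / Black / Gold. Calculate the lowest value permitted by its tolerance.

Brown → 1 (first significant figure)
Red → 2 (second significant figure)
Black → ×1 multiplier
Gold → ±5% tolerance
12 × 1 = 12 Ω
Lowest = 12 × (1 − 5/100) = 11.4 Ω.

11.4 Ω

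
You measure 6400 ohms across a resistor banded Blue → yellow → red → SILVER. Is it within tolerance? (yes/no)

Blue → 6 (first significant figure)
Yellow → 4 (second significant figure)
Red → ×10^2 multiplier
Silver → ±10% tolerance
64 × 100 = 6400 Ω
Allowed range: 5760 Ω to 7040 Ω.
6400 ohms lies inside that range.

yes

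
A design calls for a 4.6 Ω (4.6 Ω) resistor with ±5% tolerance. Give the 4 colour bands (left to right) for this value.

4.6 Ω = 46 × 10^-1.
4 → yellow
6 → blue
Multiplier 10^-1 → gold.
±5% tolerance → gold.

yellow, blue, gold, gold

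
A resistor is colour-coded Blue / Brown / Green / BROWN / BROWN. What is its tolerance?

±1%

The last band, brown, is the tolerance band.
Brown corresponds to ±1%.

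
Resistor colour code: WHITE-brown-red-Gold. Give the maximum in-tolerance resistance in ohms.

9555 Ω

White → 9 (first significant figure)
Brown → 1 (second significant figure)
Red → ×10^2 multiplier
Gold → ±5% tolerance
91 × 100 = 9100 Ω
Maximum = 9100 × (1 + 5/100) = 9555 Ω.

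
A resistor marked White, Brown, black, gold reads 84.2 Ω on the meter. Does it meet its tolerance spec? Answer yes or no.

White → 9 (first significant figure)
Brown → 1 (second significant figure)
Black → ×1 multiplier
Gold → ±5% tolerance
91 × 1 = 91 Ω
Allowed range: 86.45 Ω to 95.55 Ω.
84.2 Ω lies outside that range.

no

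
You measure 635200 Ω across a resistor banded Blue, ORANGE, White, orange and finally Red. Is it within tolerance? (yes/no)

yes

Blue → 6 (first significant figure)
Orange → 3 (second significant figure)
White → 9 (third significant figure)
Orange → ×10^3 multiplier
Red → ±2% tolerance
639 × 1000 = 639000 Ω
Allowed range: 626220 Ω to 651780 Ω.
635200 Ω lies inside that range.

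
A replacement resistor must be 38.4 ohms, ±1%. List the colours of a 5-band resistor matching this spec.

38.4 Ω = 384 × 10^-1.
3 → orange
8 → grey
4 → yellow
Multiplier 10^-1 → gold.
±1% tolerance → brown.

orange, grey, yellow, gold, brown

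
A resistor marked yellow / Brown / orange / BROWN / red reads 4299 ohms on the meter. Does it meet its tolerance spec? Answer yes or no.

no

Yellow → 4 (first significant figure)
Brown → 1 (second significant figure)
Orange → 3 (third significant figure)
Brown → ×10 multiplier
Red → ±2% tolerance
413 × 10 = 4130 Ω
Allowed range: 4047.4 Ω to 4212.6 Ω.
4299 ohms lies outside that range.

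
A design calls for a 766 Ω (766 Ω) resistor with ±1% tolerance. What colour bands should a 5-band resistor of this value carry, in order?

766 Ω = 766 × 10^0.
7 → violet
6 → blue
6 → blue
Multiplier 10^0 → black.
±1% tolerance → brown.

violet, blue, blue, black, brown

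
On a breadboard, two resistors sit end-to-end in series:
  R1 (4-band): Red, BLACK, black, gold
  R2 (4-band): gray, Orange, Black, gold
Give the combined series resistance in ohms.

R1: red, black → 20; black ×1 → 20 Ω.
R2: grey, orange → 83; black ×1 → 83 Ω.
Series: 20 + 83 = 103 Ω.

103 Ω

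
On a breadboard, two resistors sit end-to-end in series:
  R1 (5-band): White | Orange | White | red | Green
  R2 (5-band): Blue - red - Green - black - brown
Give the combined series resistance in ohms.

R1: white, orange, white → 939; red ×10^2 → 93900 Ω.
R2: blue, red, green → 625; black ×1 → 625 Ω.
Series: 93900 + 625 = 94525 Ω.

94525 Ω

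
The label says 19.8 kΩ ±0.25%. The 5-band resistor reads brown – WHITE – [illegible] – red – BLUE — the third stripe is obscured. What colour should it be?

19800 Ω = 198 × 10^2.
The third band gives digit 8 of the significand, and 8 is grey.

grey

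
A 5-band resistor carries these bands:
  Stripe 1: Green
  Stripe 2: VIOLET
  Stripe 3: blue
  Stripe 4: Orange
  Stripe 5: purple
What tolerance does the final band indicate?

The last band, violet, is the tolerance band.
Violet corresponds to ±0.1%.

±0.1%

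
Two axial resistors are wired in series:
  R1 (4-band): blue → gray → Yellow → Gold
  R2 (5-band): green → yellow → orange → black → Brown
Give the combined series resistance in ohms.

R1: blue, grey → 68; yellow ×10^4 → 680000 Ω.
R2: green, yellow, orange → 543; black ×1 → 543 Ω.
Series: 680000 + 543 = 680543 Ω.

680543 Ω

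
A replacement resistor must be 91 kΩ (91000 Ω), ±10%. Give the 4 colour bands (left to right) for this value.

white, brown, orange, silver

91000 Ω = 91 × 10^3.
9 → white
1 → brown
Multiplier 10^3 → orange.
±10% tolerance → silver.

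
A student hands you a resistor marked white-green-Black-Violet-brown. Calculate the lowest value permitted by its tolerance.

9405000000 Ω

White → 9 (first significant figure)
Green → 5 (second significant figure)
Black → 0 (third significant figure)
Violet → ×10^7 multiplier
Brown → ±1% tolerance
950 × 10000000 = 9500000000 Ω
Lowest = 9500000000 × (1 − 1/100) = 9405000000 Ω.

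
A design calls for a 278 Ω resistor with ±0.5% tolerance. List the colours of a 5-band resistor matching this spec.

278 Ω = 278 × 10^0.
2 → red
7 → violet
8 → grey
Multiplier 10^0 → black.
±0.5% tolerance → green.

red, violet, grey, black, green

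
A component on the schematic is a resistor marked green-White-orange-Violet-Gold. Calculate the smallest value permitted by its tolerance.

5633500000 Ω

Green → 5 (first significant figure)
White → 9 (second significant figure)
Orange → 3 (third significant figure)
Violet → ×10^7 multiplier
Gold → ±5% tolerance
593 × 10000000 = 5930000000 Ω
Smallest = 5930000000 × (1 − 5/100) = 5633500000 Ω.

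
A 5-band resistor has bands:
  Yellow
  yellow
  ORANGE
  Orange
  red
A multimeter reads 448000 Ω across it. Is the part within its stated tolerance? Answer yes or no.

yes

Yellow → 4 (first significant figure)
Yellow → 4 (second significant figure)
Orange → 3 (third significant figure)
Orange → ×10^3 multiplier
Red → ±2% tolerance
443 × 1000 = 443000 Ω
Allowed range: 434140 Ω to 451860 Ω.
448000 Ω lies inside that range.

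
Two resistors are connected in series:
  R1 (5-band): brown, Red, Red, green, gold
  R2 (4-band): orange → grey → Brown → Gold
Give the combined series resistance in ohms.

R1: brown, red, red → 122; green ×10^5 → 12200000 Ω.
R2: orange, grey → 38; brown ×10 → 380 Ω.
Series: 12200000 + 380 = 12200380 Ω.

12200380 Ω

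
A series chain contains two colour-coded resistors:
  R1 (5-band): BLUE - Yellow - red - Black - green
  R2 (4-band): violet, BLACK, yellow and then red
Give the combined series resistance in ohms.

700642 Ω

R1: blue, yellow, red → 642; black ×1 → 642 Ω.
R2: violet, black → 70; yellow ×10^4 → 700000 Ω.
Series: 642 + 700000 = 700642 Ω.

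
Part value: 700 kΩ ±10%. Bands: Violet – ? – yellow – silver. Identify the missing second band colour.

black

700000 Ω = 70 × 10^4.
The second band gives digit 0 of the significand, and 0 is black.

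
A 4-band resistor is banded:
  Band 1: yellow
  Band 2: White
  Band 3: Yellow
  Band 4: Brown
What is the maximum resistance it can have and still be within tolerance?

Yellow → 4 (first significant figure)
White → 9 (second significant figure)
Yellow → ×10^4 multiplier
Brown → ±1% tolerance
49 × 10000 = 490000 Ω
Maximum = 490000 × (1 + 1/100) = 494900 Ω.

494900 Ω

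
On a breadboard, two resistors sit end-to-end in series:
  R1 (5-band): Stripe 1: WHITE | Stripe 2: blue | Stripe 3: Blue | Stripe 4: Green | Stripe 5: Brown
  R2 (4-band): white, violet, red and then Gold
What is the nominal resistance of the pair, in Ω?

96609700 Ω

R1: white, blue, blue → 966; green ×10^5 → 96600000 Ω.
R2: white, violet → 97; red ×10^2 → 9700 Ω.
Series: 96600000 + 9700 = 96609700 Ω.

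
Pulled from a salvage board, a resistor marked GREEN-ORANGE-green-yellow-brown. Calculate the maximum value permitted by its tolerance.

5403500 Ω

Green → 5 (first significant figure)
Orange → 3 (second significant figure)
Green → 5 (third significant figure)
Yellow → ×10^4 multiplier
Brown → ±1% tolerance
535 × 10000 = 5350000 Ω
Maximum = 5350000 × (1 + 1/100) = 5403500 Ω.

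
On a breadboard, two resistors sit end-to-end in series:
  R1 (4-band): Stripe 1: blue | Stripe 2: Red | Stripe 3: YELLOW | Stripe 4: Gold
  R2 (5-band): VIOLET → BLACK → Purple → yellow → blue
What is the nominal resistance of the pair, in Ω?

R1: blue, red → 62; yellow ×10^4 → 620000 Ω.
R2: violet, black, violet → 707; yellow ×10^4 → 7070000 Ω.
Series: 620000 + 7070000 = 7690000 Ω.

7690000 Ω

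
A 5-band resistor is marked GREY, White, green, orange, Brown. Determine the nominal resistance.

895000 Ω

Grey → 8 (first significant figure)
White → 9 (second significant figure)
Green → 5 (third significant figure)
Orange → ×10^3 multiplier
895 × 1000 = 895000 Ω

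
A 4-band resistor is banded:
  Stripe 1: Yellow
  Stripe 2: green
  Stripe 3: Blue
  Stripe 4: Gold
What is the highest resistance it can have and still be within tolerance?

47250000 Ω

Yellow → 4 (first significant figure)
Green → 5 (second significant figure)
Blue → ×10^6 multiplier
Gold → ±5% tolerance
45 × 1000000 = 45000000 Ω
Highest = 45000000 × (1 + 5/100) = 47250000 Ω.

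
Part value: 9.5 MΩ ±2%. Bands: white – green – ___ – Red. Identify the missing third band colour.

9500000 Ω = 95 × 10^5.
The third band is the multiplier, 10^5, which is green.

green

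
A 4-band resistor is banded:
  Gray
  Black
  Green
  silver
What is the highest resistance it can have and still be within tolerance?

8800000 Ω

Grey → 8 (first significant figure)
Black → 0 (second significant figure)
Green → ×10^5 multiplier
Silver → ±10% tolerance
80 × 100000 = 8000000 Ω
Highest = 8000000 × (1 + 10/100) = 8800000 Ω.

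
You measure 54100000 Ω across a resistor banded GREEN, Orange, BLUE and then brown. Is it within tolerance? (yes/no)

no

Green → 5 (first significant figure)
Orange → 3 (second significant figure)
Blue → ×10^6 multiplier
Brown → ±1% tolerance
53 × 1000000 = 53000000 Ω
Allowed range: 52470000 Ω to 53530000 Ω.
54100000 Ω lies outside that range.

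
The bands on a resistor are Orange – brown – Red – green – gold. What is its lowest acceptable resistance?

29640000 Ω

Orange → 3 (first significant figure)
Brown → 1 (second significant figure)
Red → 2 (third significant figure)
Green → ×10^5 multiplier
Gold → ±5% tolerance
312 × 100000 = 31200000 Ω
Lowest = 31200000 × (1 − 5/100) = 29640000 Ω.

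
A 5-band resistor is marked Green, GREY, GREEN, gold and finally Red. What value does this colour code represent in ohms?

Green → 5 (first significant figure)
Grey → 8 (second significant figure)
Green → 5 (third significant figure)
Gold → ×0.1 multiplier
585 × 0.1 = 58.5 Ω

58.5 Ω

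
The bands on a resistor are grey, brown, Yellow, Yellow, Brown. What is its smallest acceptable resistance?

Grey → 8 (first significant figure)
Brown → 1 (second significant figure)
Yellow → 4 (third significant figure)
Yellow → ×10^4 multiplier
Brown → ±1% tolerance
814 × 10000 = 8140000 Ω
Smallest = 8140000 × (1 − 1/100) = 8058600 Ω.

8058600 Ω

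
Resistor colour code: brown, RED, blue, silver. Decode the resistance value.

Brown → 1 (first significant figure)
Red → 2 (second significant figure)
Blue → ×10^6 multiplier
12 × 1000000 = 12000000 Ω

12000000 Ω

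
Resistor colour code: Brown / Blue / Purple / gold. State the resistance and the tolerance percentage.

Brown → 1 (first significant figure)
Blue → 6 (second significant figure)
Violet → ×10^7 multiplier
Gold → ±5% tolerance
16 × 10000000 = 160000000 Ω

160000000 Ω ±5%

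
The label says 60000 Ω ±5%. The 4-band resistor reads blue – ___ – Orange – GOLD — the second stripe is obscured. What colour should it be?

black

60000 Ω = 60 × 10^3.
The second band gives digit 0 of the significand, and 0 is black.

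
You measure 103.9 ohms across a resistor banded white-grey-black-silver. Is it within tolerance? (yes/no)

yes

White → 9 (first significant figure)
Grey → 8 (second significant figure)
Black → ×1 multiplier
Silver → ±10% tolerance
98 × 1 = 98 Ω
Allowed range: 88.2 Ω to 107.8 Ω.
103.9 ohms lies inside that range.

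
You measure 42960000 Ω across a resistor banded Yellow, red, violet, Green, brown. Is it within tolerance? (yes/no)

Yellow → 4 (first significant figure)
Red → 2 (second significant figure)
Violet → 7 (third significant figure)
Green → ×10^5 multiplier
Brown → ±1% tolerance
427 × 100000 = 42700000 Ω
Allowed range: 42273000 Ω to 43127000 Ω.
42960000 Ω lies inside that range.

yes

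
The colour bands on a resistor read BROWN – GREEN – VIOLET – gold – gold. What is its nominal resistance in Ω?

Brown → 1 (first significant figure)
Green → 5 (second significant figure)
Violet → 7 (third significant figure)
Gold → ×0.1 multiplier
157 × 0.1 = 15.7 Ω

15.7 Ω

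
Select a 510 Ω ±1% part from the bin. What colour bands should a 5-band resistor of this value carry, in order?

510 Ω = 510 × 10^0.
5 → green
1 → brown
0 → black
Multiplier 10^0 → black.
±1% tolerance → brown.

green, brown, black, black, brown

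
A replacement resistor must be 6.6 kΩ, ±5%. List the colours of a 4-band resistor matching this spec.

blue, blue, red, gold

6600 Ω = 66 × 10^2.
6 → blue
6 → blue
Multiplier 10^2 → red.
±5% tolerance → gold.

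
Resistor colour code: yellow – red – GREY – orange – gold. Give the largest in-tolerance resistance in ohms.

Yellow → 4 (first significant figure)
Red → 2 (second significant figure)
Grey → 8 (third significant figure)
Orange → ×10^3 multiplier
Gold → ±5% tolerance
428 × 1000 = 428000 Ω
Largest = 428000 × (1 + 5/100) = 449400 Ω.

449400 Ω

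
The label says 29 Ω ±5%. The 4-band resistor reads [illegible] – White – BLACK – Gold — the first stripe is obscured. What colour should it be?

29 Ω = 29 × 10^0.
The first band gives digit 2 of the significand, and 2 is red.

red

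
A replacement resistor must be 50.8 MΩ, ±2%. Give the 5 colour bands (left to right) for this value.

green, black, grey, green, red

50800000 Ω = 508 × 10^5.
5 → green
0 → black
8 → grey
Multiplier 10^5 → green.
±2% tolerance → red.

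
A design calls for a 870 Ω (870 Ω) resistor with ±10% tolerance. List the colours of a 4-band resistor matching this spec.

870 Ω = 87 × 10^1.
8 → grey
7 → violet
Multiplier 10^1 → brown.
±10% tolerance → silver.

grey, violet, brown, silver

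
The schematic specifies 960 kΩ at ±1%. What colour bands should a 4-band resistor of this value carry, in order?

960000 Ω = 96 × 10^4.
9 → white
6 → blue
Multiplier 10^4 → yellow.
±1% tolerance → brown.

white, blue, yellow, brown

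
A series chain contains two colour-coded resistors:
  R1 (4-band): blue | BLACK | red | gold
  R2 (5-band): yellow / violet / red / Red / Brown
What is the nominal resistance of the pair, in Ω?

R1: blue, black → 60; red ×10^2 → 6000 Ω.
R2: yellow, violet, red → 472; red ×10^2 → 47200 Ω.
Series: 6000 + 47200 = 53200 Ω.

53200 Ω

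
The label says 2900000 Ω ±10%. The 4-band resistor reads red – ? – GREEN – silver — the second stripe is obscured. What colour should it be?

white

2900000 Ω = 29 × 10^5.
The second band gives digit 9 of the significand, and 9 is white.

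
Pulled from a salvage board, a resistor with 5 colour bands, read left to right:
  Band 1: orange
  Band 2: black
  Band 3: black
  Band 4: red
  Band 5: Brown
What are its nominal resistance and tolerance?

Orange → 3 (first significant figure)
Black → 0 (second significant figure)
Black → 0 (third significant figure)
Red → ×10^2 multiplier
Brown → ±1% tolerance
300 × 100 = 30000 Ω

30000 Ω ±1%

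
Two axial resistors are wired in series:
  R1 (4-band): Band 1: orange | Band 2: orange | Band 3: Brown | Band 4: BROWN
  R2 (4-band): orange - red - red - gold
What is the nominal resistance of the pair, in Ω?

3530 Ω

R1: orange, orange → 33; brown ×10 → 330 Ω.
R2: orange, red → 32; red ×10^2 → 3200 Ω.
Series: 330 + 3200 = 3530 Ω.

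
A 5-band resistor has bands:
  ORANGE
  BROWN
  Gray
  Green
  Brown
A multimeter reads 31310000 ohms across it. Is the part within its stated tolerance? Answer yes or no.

no

Orange → 3 (first significant figure)
Brown → 1 (second significant figure)
Grey → 8 (third significant figure)
Green → ×10^5 multiplier
Brown → ±1% tolerance
318 × 100000 = 31800000 Ω
Allowed range: 31482000 Ω to 32118000 Ω.
31310000 ohms lies outside that range.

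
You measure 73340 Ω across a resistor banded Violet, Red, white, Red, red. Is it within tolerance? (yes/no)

Violet → 7 (first significant figure)
Red → 2 (second significant figure)
White → 9 (third significant figure)
Red → ×10^2 multiplier
Red → ±2% tolerance
729 × 100 = 72900 Ω
Allowed range: 71442 Ω to 74358 Ω.
73340 Ω lies inside that range.

yes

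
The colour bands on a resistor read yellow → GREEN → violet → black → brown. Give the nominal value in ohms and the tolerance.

Yellow → 4 (first significant figure)
Green → 5 (second significant figure)
Violet → 7 (third significant figure)
Black → ×1 multiplier
Brown → ±1% tolerance
457 × 1 = 457 Ω

457 Ω ±1%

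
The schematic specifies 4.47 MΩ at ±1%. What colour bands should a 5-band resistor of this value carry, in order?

yellow, yellow, violet, yellow, brown

4470000 Ω = 447 × 10^4.
4 → yellow
4 → yellow
7 → violet
Multiplier 10^4 → yellow.
±1% tolerance → brown.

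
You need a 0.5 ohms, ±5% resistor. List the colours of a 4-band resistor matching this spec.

0.5 Ω = 50 × 10^-2.
5 → green
0 → black
Multiplier 10^-2 → silver.
±5% tolerance → gold.

green, black, silver, gold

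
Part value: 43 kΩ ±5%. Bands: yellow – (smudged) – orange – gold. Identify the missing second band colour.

43000 Ω = 43 × 10^3.
The second band gives digit 3 of the significand, and 3 is orange.

orange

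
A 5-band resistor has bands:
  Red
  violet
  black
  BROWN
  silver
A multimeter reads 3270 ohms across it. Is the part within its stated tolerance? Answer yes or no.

Red → 2 (first significant figure)
Violet → 7 (second significant figure)
Black → 0 (third significant figure)
Brown → ×10 multiplier
Silver → ±10% tolerance
270 × 10 = 2700 Ω
Allowed range: 2430 Ω to 2970 Ω.
3270 ohms lies outside that range.

no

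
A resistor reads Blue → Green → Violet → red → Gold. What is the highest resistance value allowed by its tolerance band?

Blue → 6 (first significant figure)
Green → 5 (second significant figure)
Violet → 7 (third significant figure)
Red → ×10^2 multiplier
Gold → ±5% tolerance
657 × 100 = 65700 Ω
Highest = 65700 × (1 + 5/100) = 68985 Ω.

68985 Ω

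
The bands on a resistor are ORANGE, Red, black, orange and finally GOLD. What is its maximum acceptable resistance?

Orange → 3 (first significant figure)
Red → 2 (second significant figure)
Black → 0 (third significant figure)
Orange → ×10^3 multiplier
Gold → ±5% tolerance
320 × 1000 = 320000 Ω
Maximum = 320000 × (1 + 5/100) = 336000 Ω.

336000 Ω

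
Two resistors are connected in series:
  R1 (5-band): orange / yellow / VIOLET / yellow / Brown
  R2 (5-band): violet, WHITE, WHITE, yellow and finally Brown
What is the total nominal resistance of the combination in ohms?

R1: orange, yellow, violet → 347; yellow ×10^4 → 3470000 Ω.
R2: violet, white, white → 799; yellow ×10^4 → 7990000 Ω.
Series: 3470000 + 7990000 = 11460000 Ω.

11460000 Ω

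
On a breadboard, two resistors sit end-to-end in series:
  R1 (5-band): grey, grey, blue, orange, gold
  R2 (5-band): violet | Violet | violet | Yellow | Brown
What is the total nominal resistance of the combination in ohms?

8656000 Ω

R1: grey, grey, blue → 886; orange ×10^3 → 886000 Ω.
R2: violet, violet, violet → 777; yellow ×10^4 → 7770000 Ω.
Series: 886000 + 7770000 = 8656000 Ω.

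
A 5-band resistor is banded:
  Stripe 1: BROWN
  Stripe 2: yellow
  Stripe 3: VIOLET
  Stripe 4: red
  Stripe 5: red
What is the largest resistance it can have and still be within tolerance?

14994 Ω

Brown → 1 (first significant figure)
Yellow → 4 (second significant figure)
Violet → 7 (third significant figure)
Red → ×10^2 multiplier
Red → ±2% tolerance
147 × 100 = 14700 Ω
Largest = 14700 × (1 + 2/100) = 14994 Ω.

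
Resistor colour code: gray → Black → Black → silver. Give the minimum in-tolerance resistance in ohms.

Grey → 8 (first significant figure)
Black → 0 (second significant figure)
Black → ×1 multiplier
Silver → ±10% tolerance
80 × 1 = 80 Ω
Minimum = 80 × (1 − 10/100) = 72 Ω.

72 Ω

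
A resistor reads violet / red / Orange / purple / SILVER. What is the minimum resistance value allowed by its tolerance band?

Violet → 7 (first significant figure)
Red → 2 (second significant figure)
Orange → 3 (third significant figure)
Violet → ×10^7 multiplier
Silver → ±10% tolerance
723 × 10000000 = 7230000000 Ω
Minimum = 7230000000 × (1 − 10/100) = 6507000000 Ω.

6507000000 Ω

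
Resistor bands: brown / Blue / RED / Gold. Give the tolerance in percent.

The last band, gold, is the tolerance band.
Gold corresponds to ±5%.

±5%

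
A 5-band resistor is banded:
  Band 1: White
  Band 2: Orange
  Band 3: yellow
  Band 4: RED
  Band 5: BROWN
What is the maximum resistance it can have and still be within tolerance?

White → 9 (first significant figure)
Orange → 3 (second significant figure)
Yellow → 4 (third significant figure)
Red → ×10^2 multiplier
Brown → ±1% tolerance
934 × 100 = 93400 Ω
Maximum = 93400 × (1 + 1/100) = 94334 Ω.

94334 Ω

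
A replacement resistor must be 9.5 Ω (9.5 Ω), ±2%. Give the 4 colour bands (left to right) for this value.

white, green, gold, red

9.5 Ω = 95 × 10^-1.
9 → white
5 → green
Multiplier 10^-1 → gold.
±2% tolerance → red.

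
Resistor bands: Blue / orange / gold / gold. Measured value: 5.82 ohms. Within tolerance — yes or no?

no

Blue → 6 (first significant figure)
Orange → 3 (second significant figure)
Gold → ×0.1 multiplier
Gold → ±5% tolerance
63 × 0.1 = 6.3 Ω
Allowed range: 5.985 Ω to 6.615 Ω.
5.82 ohms lies outside that range.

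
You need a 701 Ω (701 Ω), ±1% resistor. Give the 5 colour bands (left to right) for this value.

violet, black, brown, black, brown

701 Ω = 701 × 10^0.
7 → violet
0 → black
1 → brown
Multiplier 10^0 → black.
±1% tolerance → brown.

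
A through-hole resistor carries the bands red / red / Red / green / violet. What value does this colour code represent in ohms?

Red → 2 (first significant figure)
Red → 2 (second significant figure)
Red → 2 (third significant figure)
Green → ×10^5 multiplier
222 × 100000 = 22200000 Ω

22200000 Ω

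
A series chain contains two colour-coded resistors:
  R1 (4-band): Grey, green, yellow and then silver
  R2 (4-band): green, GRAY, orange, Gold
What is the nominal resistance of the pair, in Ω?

908000 Ω

R1: grey, green → 85; yellow ×10^4 → 850000 Ω.
R2: green, grey → 58; orange ×10^3 → 58000 Ω.
Series: 850000 + 58000 = 908000 Ω.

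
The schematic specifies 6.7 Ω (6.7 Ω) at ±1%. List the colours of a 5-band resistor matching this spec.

blue, violet, black, silver, brown

6.7 Ω = 670 × 10^-2.
6 → blue
7 → violet
0 → black
Multiplier 10^-2 → silver.
±1% tolerance → brown.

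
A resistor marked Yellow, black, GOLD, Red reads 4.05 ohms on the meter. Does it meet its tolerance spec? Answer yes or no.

Yellow → 4 (first significant figure)
Black → 0 (second significant figure)
Gold → ×0.1 multiplier
Red → ±2% tolerance
40 × 0.1 = 4 Ω
Allowed range: 3.92 Ω to 4.08 Ω.
4.05 ohms lies inside that range.

yes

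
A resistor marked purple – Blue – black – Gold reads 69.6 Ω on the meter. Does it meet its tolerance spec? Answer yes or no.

no

Violet → 7 (first significant figure)
Blue → 6 (second significant figure)
Black → ×1 multiplier
Gold → ±5% tolerance
76 × 1 = 76 Ω
Allowed range: 72.2 Ω to 79.8 Ω.
69.6 Ω lies outside that range.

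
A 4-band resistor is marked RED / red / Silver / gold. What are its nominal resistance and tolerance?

Red → 2 (first significant figure)
Red → 2 (second significant figure)
Silver → ×0.01 multiplier
Gold → ±5% tolerance
22 × 0.01 = 0.22 Ω

0.22 Ω ±5%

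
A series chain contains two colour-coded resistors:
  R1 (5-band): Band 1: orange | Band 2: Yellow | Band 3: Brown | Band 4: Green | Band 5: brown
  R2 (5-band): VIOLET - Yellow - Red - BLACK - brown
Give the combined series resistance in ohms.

34100742 Ω

R1: orange, yellow, brown → 341; green ×10^5 → 34100000 Ω.
R2: violet, yellow, red → 742; black ×1 → 742 Ω.
Series: 34100000 + 742 = 34100742 Ω.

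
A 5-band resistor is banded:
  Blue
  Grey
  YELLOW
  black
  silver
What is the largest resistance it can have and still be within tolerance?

Blue → 6 (first significant figure)
Grey → 8 (second significant figure)
Yellow → 4 (third significant figure)
Black → ×1 multiplier
Silver → ±10% tolerance
684 × 1 = 684 Ω
Largest = 684 × (1 + 10/100) = 752.4 Ω.

752.4 Ω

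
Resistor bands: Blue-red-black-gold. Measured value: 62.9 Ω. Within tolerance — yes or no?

Blue → 6 (first significant figure)
Red → 2 (second significant figure)
Black → ×1 multiplier
Gold → ±5% tolerance
62 × 1 = 62 Ω
Allowed range: 58.9 Ω to 65.1 Ω.
62.9 Ω lies inside that range.

yes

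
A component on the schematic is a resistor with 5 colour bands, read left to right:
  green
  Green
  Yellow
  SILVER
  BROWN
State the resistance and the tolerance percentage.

5.54 Ω ±1%

Green → 5 (first significant figure)
Green → 5 (second significant figure)
Yellow → 4 (third significant figure)
Silver → ×0.01 multiplier
Brown → ±1% tolerance
554 × 0.01 = 5.54 Ω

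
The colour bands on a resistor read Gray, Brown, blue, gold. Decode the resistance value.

81000000 Ω

Grey → 8 (first significant figure)
Brown → 1 (second significant figure)
Blue → ×10^6 multiplier
81 × 1000000 = 81000000 Ω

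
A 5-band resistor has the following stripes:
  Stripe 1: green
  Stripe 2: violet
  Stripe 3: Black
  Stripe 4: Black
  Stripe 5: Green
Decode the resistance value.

Green → 5 (first significant figure)
Violet → 7 (second significant figure)
Black → 0 (third significant figure)
Black → ×1 multiplier
570 × 1 = 570 Ω

570 Ω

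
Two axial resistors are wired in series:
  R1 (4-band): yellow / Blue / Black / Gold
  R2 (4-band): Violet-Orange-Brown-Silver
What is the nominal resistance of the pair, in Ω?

776 Ω

R1: yellow, blue → 46; black ×1 → 46 Ω.
R2: violet, orange → 73; brown ×10 → 730 Ω.
Series: 46 + 730 = 776 Ω.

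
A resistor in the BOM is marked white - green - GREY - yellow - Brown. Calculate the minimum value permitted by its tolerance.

White → 9 (first significant figure)
Green → 5 (second significant figure)
Grey → 8 (third significant figure)
Yellow → ×10^4 multiplier
Brown → ±1% tolerance
958 × 10000 = 9580000 Ω
Minimum = 9580000 × (1 − 1/100) = 9484200 Ω.

9484200 Ω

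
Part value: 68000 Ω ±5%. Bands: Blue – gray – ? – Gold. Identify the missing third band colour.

orange

68000 Ω = 68 × 10^3.
The third band is the multiplier, 10^3, which is orange.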